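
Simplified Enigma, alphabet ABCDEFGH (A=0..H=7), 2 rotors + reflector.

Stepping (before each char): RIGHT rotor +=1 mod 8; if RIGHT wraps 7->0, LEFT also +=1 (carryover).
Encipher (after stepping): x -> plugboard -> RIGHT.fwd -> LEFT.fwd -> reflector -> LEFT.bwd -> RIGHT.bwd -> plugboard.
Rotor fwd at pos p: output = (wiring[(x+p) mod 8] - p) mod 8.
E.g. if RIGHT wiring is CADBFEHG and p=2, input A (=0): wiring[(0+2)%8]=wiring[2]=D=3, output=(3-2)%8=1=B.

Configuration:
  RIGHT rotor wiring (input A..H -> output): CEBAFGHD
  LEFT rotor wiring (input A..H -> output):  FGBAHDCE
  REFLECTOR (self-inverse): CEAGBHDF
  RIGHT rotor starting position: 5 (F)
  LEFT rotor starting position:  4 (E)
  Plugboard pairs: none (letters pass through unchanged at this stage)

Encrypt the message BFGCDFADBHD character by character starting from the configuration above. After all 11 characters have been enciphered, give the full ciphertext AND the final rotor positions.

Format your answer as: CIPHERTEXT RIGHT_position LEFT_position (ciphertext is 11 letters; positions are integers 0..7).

Answer: EEHAECBFCFF 0 6

Derivation:
Char 1 ('B'): step: R->6, L=4; B->plug->B->R->F->L->C->refl->A->L'->D->R'->E->plug->E
Char 2 ('F'): step: R->7, L=4; F->plug->F->R->G->L->F->refl->H->L'->B->R'->E->plug->E
Char 3 ('G'): step: R->0, L->5 (L advanced); G->plug->G->R->H->L->C->refl->A->L'->D->R'->H->plug->H
Char 4 ('C'): step: R->1, L=5; C->plug->C->R->H->L->C->refl->A->L'->D->R'->A->plug->A
Char 5 ('D'): step: R->2, L=5; D->plug->D->R->E->L->B->refl->E->L'->F->R'->E->plug->E
Char 6 ('F'): step: R->3, L=5; F->plug->F->R->H->L->C->refl->A->L'->D->R'->C->plug->C
Char 7 ('A'): step: R->4, L=5; A->plug->A->R->B->L->F->refl->H->L'->C->R'->B->plug->B
Char 8 ('D'): step: R->5, L=5; D->plug->D->R->F->L->E->refl->B->L'->E->R'->F->plug->F
Char 9 ('B'): step: R->6, L=5; B->plug->B->R->F->L->E->refl->B->L'->E->R'->C->plug->C
Char 10 ('H'): step: R->7, L=5; H->plug->H->R->A->L->G->refl->D->L'->G->R'->F->plug->F
Char 11 ('D'): step: R->0, L->6 (L advanced); D->plug->D->R->A->L->E->refl->B->L'->G->R'->F->plug->F
Final: ciphertext=EEHAECBFCFF, RIGHT=0, LEFT=6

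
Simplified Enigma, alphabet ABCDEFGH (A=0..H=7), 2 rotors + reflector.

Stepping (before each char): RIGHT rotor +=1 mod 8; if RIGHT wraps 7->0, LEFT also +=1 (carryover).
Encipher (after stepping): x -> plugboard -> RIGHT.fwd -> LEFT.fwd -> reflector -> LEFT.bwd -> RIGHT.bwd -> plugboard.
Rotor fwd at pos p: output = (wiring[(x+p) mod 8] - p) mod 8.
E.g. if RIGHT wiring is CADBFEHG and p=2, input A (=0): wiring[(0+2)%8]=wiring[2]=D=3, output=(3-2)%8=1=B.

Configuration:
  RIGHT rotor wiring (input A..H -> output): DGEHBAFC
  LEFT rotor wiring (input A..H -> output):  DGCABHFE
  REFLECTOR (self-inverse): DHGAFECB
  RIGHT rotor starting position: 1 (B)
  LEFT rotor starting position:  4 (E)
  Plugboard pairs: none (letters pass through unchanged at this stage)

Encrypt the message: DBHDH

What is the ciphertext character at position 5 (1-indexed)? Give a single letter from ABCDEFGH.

Char 1 ('D'): step: R->2, L=4; D->plug->D->R->G->L->G->refl->C->L'->F->R'->B->plug->B
Char 2 ('B'): step: R->3, L=4; B->plug->B->R->G->L->G->refl->C->L'->F->R'->C->plug->C
Char 3 ('H'): step: R->4, L=4; H->plug->H->R->D->L->A->refl->D->L'->B->R'->C->plug->C
Char 4 ('D'): step: R->5, L=4; D->plug->D->R->G->L->G->refl->C->L'->F->R'->C->plug->C
Char 5 ('H'): step: R->6, L=4; H->plug->H->R->C->L->B->refl->H->L'->E->R'->B->plug->B

B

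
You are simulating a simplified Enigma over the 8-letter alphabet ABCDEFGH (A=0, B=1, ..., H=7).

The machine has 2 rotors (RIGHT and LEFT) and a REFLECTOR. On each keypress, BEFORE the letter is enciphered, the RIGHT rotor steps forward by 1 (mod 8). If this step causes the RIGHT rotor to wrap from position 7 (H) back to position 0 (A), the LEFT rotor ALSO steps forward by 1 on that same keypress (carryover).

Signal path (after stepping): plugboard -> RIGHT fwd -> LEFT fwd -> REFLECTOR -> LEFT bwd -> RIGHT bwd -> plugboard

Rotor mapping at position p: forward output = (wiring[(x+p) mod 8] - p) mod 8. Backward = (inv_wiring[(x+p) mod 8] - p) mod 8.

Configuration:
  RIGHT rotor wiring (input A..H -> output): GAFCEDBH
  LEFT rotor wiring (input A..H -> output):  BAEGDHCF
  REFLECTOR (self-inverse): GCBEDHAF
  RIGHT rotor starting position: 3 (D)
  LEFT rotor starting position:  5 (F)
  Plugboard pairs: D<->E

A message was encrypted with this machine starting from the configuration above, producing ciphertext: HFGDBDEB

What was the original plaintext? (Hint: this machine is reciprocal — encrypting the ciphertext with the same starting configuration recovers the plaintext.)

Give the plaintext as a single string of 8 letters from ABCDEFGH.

Char 1 ('H'): step: R->4, L=5; H->plug->H->R->G->L->B->refl->C->L'->A->R'->A->plug->A
Char 2 ('F'): step: R->5, L=5; F->plug->F->R->A->L->C->refl->B->L'->G->R'->A->plug->A
Char 3 ('G'): step: R->6, L=5; G->plug->G->R->G->L->B->refl->C->L'->A->R'->C->plug->C
Char 4 ('D'): step: R->7, L=5; D->plug->E->R->D->L->E->refl->D->L'->E->R'->G->plug->G
Char 5 ('B'): step: R->0, L->6 (L advanced); B->plug->B->R->A->L->E->refl->D->L'->C->R'->D->plug->E
Char 6 ('D'): step: R->1, L=6; D->plug->E->R->C->L->D->refl->E->L'->A->R'->F->plug->F
Char 7 ('E'): step: R->2, L=6; E->plug->D->R->B->L->H->refl->F->L'->G->R'->H->plug->H
Char 8 ('B'): step: R->3, L=6; B->plug->B->R->B->L->H->refl->F->L'->G->R'->D->plug->E

Answer: AACGEFHE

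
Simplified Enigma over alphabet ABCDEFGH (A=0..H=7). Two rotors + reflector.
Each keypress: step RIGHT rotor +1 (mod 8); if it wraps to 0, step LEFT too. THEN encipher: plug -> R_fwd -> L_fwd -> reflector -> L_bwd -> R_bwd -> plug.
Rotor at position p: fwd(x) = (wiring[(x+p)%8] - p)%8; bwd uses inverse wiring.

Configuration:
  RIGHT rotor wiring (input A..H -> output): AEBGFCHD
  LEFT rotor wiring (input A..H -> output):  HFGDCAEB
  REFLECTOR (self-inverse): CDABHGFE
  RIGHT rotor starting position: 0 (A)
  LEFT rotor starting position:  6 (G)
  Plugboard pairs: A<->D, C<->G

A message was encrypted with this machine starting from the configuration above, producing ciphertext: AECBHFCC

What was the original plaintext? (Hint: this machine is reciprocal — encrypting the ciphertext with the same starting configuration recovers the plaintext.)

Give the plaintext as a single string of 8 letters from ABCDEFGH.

Char 1 ('A'): step: R->1, L=6; A->plug->D->R->E->L->A->refl->C->L'->H->R'->H->plug->H
Char 2 ('E'): step: R->2, L=6; E->plug->E->R->F->L->F->refl->G->L'->A->R'->D->plug->A
Char 3 ('C'): step: R->3, L=6; C->plug->G->R->B->L->D->refl->B->L'->C->R'->B->plug->B
Char 4 ('B'): step: R->4, L=6; B->plug->B->R->G->L->E->refl->H->L'->D->R'->C->plug->G
Char 5 ('H'): step: R->5, L=6; H->plug->H->R->A->L->G->refl->F->L'->F->R'->A->plug->D
Char 6 ('F'): step: R->6, L=6; F->plug->F->R->A->L->G->refl->F->L'->F->R'->B->plug->B
Char 7 ('C'): step: R->7, L=6; C->plug->G->R->D->L->H->refl->E->L'->G->R'->F->plug->F
Char 8 ('C'): step: R->0, L->7 (L advanced); C->plug->G->R->H->L->F->refl->G->L'->C->R'->F->plug->F

Answer: HABGDBFF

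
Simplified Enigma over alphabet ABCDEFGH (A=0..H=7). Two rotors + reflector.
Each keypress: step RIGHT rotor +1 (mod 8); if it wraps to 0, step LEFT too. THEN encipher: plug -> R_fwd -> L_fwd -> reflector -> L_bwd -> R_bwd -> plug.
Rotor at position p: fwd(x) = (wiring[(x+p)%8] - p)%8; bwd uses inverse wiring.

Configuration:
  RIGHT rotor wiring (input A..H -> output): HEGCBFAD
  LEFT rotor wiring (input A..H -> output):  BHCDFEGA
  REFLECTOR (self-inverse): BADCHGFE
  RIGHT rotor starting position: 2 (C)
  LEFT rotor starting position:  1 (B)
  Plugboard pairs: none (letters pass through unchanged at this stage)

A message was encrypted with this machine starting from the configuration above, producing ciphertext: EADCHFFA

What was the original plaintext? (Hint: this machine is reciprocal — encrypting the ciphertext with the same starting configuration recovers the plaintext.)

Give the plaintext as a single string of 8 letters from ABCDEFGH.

Answer: DFHHDABE

Derivation:
Char 1 ('E'): step: R->3, L=1; E->plug->E->R->A->L->G->refl->F->L'->F->R'->D->plug->D
Char 2 ('A'): step: R->4, L=1; A->plug->A->R->F->L->F->refl->G->L'->A->R'->F->plug->F
Char 3 ('D'): step: R->5, L=1; D->plug->D->R->C->L->C->refl->D->L'->E->R'->H->plug->H
Char 4 ('C'): step: R->6, L=1; C->plug->C->R->B->L->B->refl->A->L'->H->R'->H->plug->H
Char 5 ('H'): step: R->7, L=1; H->plug->H->R->B->L->B->refl->A->L'->H->R'->D->plug->D
Char 6 ('F'): step: R->0, L->2 (L advanced); F->plug->F->R->F->L->G->refl->F->L'->H->R'->A->plug->A
Char 7 ('F'): step: R->1, L=2; F->plug->F->R->H->L->F->refl->G->L'->F->R'->B->plug->B
Char 8 ('A'): step: R->2, L=2; A->plug->A->R->E->L->E->refl->H->L'->G->R'->E->plug->E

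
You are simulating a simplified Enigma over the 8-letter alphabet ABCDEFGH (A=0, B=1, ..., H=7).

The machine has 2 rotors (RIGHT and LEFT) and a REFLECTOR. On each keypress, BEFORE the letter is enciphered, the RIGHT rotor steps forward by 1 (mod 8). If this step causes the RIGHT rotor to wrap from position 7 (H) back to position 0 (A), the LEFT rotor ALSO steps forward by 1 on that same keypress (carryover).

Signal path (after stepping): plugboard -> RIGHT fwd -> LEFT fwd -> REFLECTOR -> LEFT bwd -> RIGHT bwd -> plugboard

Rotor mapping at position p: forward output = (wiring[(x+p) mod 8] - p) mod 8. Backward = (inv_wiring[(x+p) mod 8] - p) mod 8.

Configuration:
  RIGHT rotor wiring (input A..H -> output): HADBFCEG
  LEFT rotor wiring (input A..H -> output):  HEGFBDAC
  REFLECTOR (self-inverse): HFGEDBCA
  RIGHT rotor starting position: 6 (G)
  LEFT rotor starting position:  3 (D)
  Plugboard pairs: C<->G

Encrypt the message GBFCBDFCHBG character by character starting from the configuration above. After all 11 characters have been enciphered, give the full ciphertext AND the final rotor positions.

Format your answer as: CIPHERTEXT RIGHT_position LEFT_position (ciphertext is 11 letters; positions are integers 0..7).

Answer: BAHAFFEBGGF 1 5

Derivation:
Char 1 ('G'): step: R->7, L=3; G->plug->C->R->B->L->G->refl->C->L'->A->R'->B->plug->B
Char 2 ('B'): step: R->0, L->4 (L advanced); B->plug->B->R->A->L->F->refl->B->L'->H->R'->A->plug->A
Char 3 ('F'): step: R->1, L=4; F->plug->F->R->D->L->G->refl->C->L'->G->R'->H->plug->H
Char 4 ('C'): step: R->2, L=4; C->plug->G->R->F->L->A->refl->H->L'->B->R'->A->plug->A
Char 5 ('B'): step: R->3, L=4; B->plug->B->R->C->L->E->refl->D->L'->E->R'->F->plug->F
Char 6 ('D'): step: R->4, L=4; D->plug->D->R->C->L->E->refl->D->L'->E->R'->F->plug->F
Char 7 ('F'): step: R->5, L=4; F->plug->F->R->G->L->C->refl->G->L'->D->R'->E->plug->E
Char 8 ('C'): step: R->6, L=4; C->plug->G->R->H->L->B->refl->F->L'->A->R'->B->plug->B
Char 9 ('H'): step: R->7, L=4; H->plug->H->R->F->L->A->refl->H->L'->B->R'->C->plug->G
Char 10 ('B'): step: R->0, L->5 (L advanced); B->plug->B->R->A->L->G->refl->C->L'->D->R'->C->plug->G
Char 11 ('G'): step: R->1, L=5; G->plug->C->R->A->L->G->refl->C->L'->D->R'->F->plug->F
Final: ciphertext=BAHAFFEBGGF, RIGHT=1, LEFT=5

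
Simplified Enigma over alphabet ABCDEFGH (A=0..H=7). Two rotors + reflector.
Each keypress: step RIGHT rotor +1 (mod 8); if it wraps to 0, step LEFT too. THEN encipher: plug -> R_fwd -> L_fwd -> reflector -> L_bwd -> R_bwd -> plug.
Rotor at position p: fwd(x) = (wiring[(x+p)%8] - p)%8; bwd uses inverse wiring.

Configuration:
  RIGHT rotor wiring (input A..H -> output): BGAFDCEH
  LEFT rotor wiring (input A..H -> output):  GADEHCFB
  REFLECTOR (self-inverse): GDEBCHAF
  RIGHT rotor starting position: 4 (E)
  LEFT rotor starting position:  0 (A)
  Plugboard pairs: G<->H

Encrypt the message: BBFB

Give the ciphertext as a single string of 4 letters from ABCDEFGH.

Answer: CDEE

Derivation:
Char 1 ('B'): step: R->5, L=0; B->plug->B->R->H->L->B->refl->D->L'->C->R'->C->plug->C
Char 2 ('B'): step: R->6, L=0; B->plug->B->R->B->L->A->refl->G->L'->A->R'->D->plug->D
Char 3 ('F'): step: R->7, L=0; F->plug->F->R->E->L->H->refl->F->L'->G->R'->E->plug->E
Char 4 ('B'): step: R->0, L->1 (L advanced); B->plug->B->R->G->L->A->refl->G->L'->D->R'->E->plug->E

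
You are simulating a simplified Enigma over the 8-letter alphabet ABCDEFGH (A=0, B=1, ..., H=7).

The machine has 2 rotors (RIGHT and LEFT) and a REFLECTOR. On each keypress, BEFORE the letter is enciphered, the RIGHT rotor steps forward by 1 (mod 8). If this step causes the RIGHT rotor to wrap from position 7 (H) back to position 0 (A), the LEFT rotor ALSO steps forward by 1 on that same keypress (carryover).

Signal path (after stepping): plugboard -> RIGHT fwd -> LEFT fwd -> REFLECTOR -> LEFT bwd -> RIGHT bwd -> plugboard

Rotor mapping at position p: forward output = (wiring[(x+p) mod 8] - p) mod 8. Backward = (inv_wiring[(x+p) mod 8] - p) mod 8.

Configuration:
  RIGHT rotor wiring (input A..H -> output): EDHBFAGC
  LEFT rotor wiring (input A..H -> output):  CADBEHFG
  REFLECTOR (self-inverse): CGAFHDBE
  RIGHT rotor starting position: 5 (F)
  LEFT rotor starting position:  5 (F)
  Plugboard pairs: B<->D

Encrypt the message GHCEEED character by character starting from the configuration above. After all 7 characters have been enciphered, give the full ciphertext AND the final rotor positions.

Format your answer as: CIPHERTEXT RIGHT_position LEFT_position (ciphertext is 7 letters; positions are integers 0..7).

Answer: CFGDAAH 4 6

Derivation:
Char 1 ('G'): step: R->6, L=5; G->plug->G->R->H->L->H->refl->E->L'->G->R'->C->plug->C
Char 2 ('H'): step: R->7, L=5; H->plug->H->R->H->L->H->refl->E->L'->G->R'->F->plug->F
Char 3 ('C'): step: R->0, L->6 (L advanced); C->plug->C->R->H->L->B->refl->G->L'->G->R'->G->plug->G
Char 4 ('E'): step: R->1, L=6; E->plug->E->R->H->L->B->refl->G->L'->G->R'->B->plug->D
Char 5 ('E'): step: R->2, L=6; E->plug->E->R->E->L->F->refl->D->L'->F->R'->A->plug->A
Char 6 ('E'): step: R->3, L=6; E->plug->E->R->H->L->B->refl->G->L'->G->R'->A->plug->A
Char 7 ('D'): step: R->4, L=6; D->plug->B->R->E->L->F->refl->D->L'->F->R'->H->plug->H
Final: ciphertext=CFGDAAH, RIGHT=4, LEFT=6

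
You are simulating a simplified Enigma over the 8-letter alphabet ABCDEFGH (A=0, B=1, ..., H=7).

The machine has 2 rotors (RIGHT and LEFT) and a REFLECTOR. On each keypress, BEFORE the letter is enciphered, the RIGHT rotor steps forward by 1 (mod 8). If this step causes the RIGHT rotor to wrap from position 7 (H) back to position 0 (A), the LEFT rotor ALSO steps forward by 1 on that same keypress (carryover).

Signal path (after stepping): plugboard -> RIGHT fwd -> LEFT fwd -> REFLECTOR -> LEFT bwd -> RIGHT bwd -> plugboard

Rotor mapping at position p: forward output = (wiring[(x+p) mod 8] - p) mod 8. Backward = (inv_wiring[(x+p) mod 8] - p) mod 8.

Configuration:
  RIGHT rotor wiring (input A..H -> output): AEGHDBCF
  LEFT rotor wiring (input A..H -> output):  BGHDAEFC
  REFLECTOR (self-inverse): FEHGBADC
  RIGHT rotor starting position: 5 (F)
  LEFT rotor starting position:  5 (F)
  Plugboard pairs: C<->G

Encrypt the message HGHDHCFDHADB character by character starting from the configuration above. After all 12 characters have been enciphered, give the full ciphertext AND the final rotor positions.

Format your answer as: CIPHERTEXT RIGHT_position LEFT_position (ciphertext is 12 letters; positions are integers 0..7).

Char 1 ('H'): step: R->6, L=5; H->plug->H->R->D->L->E->refl->B->L'->E->R'->A->plug->A
Char 2 ('G'): step: R->7, L=5; G->plug->C->R->F->L->C->refl->H->L'->A->R'->E->plug->E
Char 3 ('H'): step: R->0, L->6 (L advanced); H->plug->H->R->F->L->F->refl->A->L'->D->R'->E->plug->E
Char 4 ('D'): step: R->1, L=6; D->plug->D->R->C->L->D->refl->G->L'->H->R'->H->plug->H
Char 5 ('H'): step: R->2, L=6; H->plug->H->R->C->L->D->refl->G->L'->H->R'->D->plug->D
Char 6 ('C'): step: R->3, L=6; C->plug->G->R->B->L->E->refl->B->L'->E->R'->A->plug->A
Char 7 ('F'): step: R->4, L=6; F->plug->F->R->A->L->H->refl->C->L'->G->R'->C->plug->G
Char 8 ('D'): step: R->5, L=6; D->plug->D->R->D->L->A->refl->F->L'->F->R'->B->plug->B
Char 9 ('H'): step: R->6, L=6; H->plug->H->R->D->L->A->refl->F->L'->F->R'->G->plug->C
Char 10 ('A'): step: R->7, L=6; A->plug->A->R->G->L->C->refl->H->L'->A->R'->E->plug->E
Char 11 ('D'): step: R->0, L->7 (L advanced); D->plug->D->R->H->L->G->refl->D->L'->A->R'->A->plug->A
Char 12 ('B'): step: R->1, L=7; B->plug->B->R->F->L->B->refl->E->L'->E->R'->G->plug->C
Final: ciphertext=AEEHDAGBCEAC, RIGHT=1, LEFT=7

Answer: AEEHDAGBCEAC 1 7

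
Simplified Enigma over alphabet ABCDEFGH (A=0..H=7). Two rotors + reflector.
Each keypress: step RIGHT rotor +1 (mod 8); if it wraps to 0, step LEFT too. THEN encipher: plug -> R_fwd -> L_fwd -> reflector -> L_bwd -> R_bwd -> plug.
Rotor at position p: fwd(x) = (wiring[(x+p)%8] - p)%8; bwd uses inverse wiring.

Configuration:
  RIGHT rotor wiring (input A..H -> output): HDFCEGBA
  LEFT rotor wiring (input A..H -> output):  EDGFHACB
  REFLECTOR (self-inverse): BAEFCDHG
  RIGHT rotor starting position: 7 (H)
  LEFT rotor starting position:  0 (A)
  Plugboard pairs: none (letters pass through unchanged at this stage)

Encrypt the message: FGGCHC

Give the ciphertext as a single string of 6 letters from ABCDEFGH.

Char 1 ('F'): step: R->0, L->1 (L advanced); F->plug->F->R->G->L->A->refl->B->L'->F->R'->C->plug->C
Char 2 ('G'): step: R->1, L=1; G->plug->G->R->H->L->D->refl->F->L'->B->R'->C->plug->C
Char 3 ('G'): step: R->2, L=1; G->plug->G->R->F->L->B->refl->A->L'->G->R'->F->plug->F
Char 4 ('C'): step: R->3, L=1; C->plug->C->R->D->L->G->refl->H->L'->E->R'->F->plug->F
Char 5 ('H'): step: R->4, L=1; H->plug->H->R->G->L->A->refl->B->L'->F->R'->C->plug->C
Char 6 ('C'): step: R->5, L=1; C->plug->C->R->D->L->G->refl->H->L'->E->R'->B->plug->B

Answer: CCFFCB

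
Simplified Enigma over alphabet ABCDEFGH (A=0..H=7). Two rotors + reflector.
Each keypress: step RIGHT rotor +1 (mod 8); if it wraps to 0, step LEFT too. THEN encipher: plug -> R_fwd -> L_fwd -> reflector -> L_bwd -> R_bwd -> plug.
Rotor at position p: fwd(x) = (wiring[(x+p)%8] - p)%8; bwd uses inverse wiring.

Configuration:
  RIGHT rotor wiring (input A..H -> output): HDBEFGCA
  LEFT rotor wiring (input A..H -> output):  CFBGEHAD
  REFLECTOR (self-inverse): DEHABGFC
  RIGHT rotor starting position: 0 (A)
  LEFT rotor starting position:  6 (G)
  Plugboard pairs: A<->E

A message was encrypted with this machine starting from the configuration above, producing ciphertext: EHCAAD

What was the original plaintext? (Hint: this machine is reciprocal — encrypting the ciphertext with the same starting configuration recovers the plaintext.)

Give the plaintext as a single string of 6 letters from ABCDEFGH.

Char 1 ('E'): step: R->1, L=6; E->plug->A->R->C->L->E->refl->B->L'->H->R'->G->plug->G
Char 2 ('H'): step: R->2, L=6; H->plug->H->R->B->L->F->refl->G->L'->G->R'->F->plug->F
Char 3 ('C'): step: R->3, L=6; C->plug->C->R->D->L->H->refl->C->L'->A->R'->G->plug->G
Char 4 ('A'): step: R->4, L=6; A->plug->E->R->D->L->H->refl->C->L'->A->R'->H->plug->H
Char 5 ('A'): step: R->5, L=6; A->plug->E->R->G->L->G->refl->F->L'->B->R'->A->plug->E
Char 6 ('D'): step: R->6, L=6; D->plug->D->R->F->L->A->refl->D->L'->E->R'->A->plug->E

Answer: GFGHEE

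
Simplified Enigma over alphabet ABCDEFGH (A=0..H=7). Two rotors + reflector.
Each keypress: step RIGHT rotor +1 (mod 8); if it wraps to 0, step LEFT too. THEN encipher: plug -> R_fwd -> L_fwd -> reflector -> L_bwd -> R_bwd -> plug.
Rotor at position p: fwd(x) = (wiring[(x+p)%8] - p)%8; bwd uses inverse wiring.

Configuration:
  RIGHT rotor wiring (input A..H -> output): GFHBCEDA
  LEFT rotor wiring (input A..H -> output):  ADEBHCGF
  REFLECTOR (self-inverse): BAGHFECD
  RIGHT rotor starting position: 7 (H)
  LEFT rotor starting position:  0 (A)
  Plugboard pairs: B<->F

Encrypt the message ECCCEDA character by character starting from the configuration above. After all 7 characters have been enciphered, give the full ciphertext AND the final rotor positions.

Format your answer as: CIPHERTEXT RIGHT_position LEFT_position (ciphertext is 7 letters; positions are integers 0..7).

Answer: BEHFDAH 6 1

Derivation:
Char 1 ('E'): step: R->0, L->1 (L advanced); E->plug->E->R->C->L->A->refl->B->L'->E->R'->F->plug->B
Char 2 ('C'): step: R->1, L=1; C->plug->C->R->A->L->C->refl->G->L'->D->R'->E->plug->E
Char 3 ('C'): step: R->2, L=1; C->plug->C->R->A->L->C->refl->G->L'->D->R'->H->plug->H
Char 4 ('C'): step: R->3, L=1; C->plug->C->R->B->L->D->refl->H->L'->H->R'->B->plug->F
Char 5 ('E'): step: R->4, L=1; E->plug->E->R->C->L->A->refl->B->L'->E->R'->D->plug->D
Char 6 ('D'): step: R->5, L=1; D->plug->D->R->B->L->D->refl->H->L'->H->R'->A->plug->A
Char 7 ('A'): step: R->6, L=1; A->plug->A->R->F->L->F->refl->E->L'->G->R'->H->plug->H
Final: ciphertext=BEHFDAH, RIGHT=6, LEFT=1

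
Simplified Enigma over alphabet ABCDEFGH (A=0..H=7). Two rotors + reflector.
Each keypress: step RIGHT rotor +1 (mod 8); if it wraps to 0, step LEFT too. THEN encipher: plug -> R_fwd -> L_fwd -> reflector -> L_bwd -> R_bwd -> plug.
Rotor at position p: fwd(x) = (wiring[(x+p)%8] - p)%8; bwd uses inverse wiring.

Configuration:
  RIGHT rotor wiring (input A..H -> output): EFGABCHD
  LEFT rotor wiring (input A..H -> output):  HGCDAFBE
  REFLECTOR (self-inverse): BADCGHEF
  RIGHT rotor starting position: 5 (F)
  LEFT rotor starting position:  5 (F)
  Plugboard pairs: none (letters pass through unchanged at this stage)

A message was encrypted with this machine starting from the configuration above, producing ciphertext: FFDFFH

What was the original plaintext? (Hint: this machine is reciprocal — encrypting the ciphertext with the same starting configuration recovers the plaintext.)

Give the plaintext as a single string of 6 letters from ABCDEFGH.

Char 1 ('F'): step: R->6, L=5; F->plug->F->R->C->L->H->refl->F->L'->F->R'->B->plug->B
Char 2 ('F'): step: R->7, L=5; F->plug->F->R->C->L->H->refl->F->L'->F->R'->B->plug->B
Char 3 ('D'): step: R->0, L->6 (L advanced); D->plug->D->R->A->L->D->refl->C->L'->G->R'->C->plug->C
Char 4 ('F'): step: R->1, L=6; F->plug->F->R->G->L->C->refl->D->L'->A->R'->D->plug->D
Char 5 ('F'): step: R->2, L=6; F->plug->F->R->B->L->G->refl->E->L'->E->R'->A->plug->A
Char 6 ('H'): step: R->3, L=6; H->plug->H->R->D->L->A->refl->B->L'->C->R'->G->plug->G

Answer: BBCDAG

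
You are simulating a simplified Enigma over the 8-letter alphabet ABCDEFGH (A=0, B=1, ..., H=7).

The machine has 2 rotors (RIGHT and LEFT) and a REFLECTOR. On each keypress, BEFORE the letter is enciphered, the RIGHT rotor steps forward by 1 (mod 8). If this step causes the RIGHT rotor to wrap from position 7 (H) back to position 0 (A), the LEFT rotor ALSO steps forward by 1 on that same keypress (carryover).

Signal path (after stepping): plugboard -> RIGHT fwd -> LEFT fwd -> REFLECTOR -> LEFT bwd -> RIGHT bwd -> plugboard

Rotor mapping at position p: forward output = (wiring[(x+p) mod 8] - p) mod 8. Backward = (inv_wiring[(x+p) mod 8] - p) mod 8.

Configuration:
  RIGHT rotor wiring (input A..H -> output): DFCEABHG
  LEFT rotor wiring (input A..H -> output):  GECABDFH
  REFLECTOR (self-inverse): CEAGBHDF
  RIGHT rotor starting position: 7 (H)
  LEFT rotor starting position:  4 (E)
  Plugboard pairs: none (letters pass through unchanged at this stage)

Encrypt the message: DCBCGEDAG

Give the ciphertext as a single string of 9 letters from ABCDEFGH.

Char 1 ('D'): step: R->0, L->5 (L advanced); D->plug->D->R->E->L->H->refl->F->L'->F->R'->B->plug->B
Char 2 ('C'): step: R->1, L=5; C->plug->C->R->D->L->B->refl->E->L'->H->R'->D->plug->D
Char 3 ('B'): step: R->2, L=5; B->plug->B->R->C->L->C->refl->A->L'->B->R'->G->plug->G
Char 4 ('C'): step: R->3, L=5; C->plug->C->R->G->L->D->refl->G->L'->A->R'->F->plug->F
Char 5 ('G'): step: R->4, L=5; G->plug->G->R->G->L->D->refl->G->L'->A->R'->H->plug->H
Char 6 ('E'): step: R->5, L=5; E->plug->E->R->A->L->G->refl->D->L'->G->R'->D->plug->D
Char 7 ('D'): step: R->6, L=5; D->plug->D->R->H->L->E->refl->B->L'->D->R'->H->plug->H
Char 8 ('A'): step: R->7, L=5; A->plug->A->R->H->L->E->refl->B->L'->D->R'->D->plug->D
Char 9 ('G'): step: R->0, L->6 (L advanced); G->plug->G->R->H->L->F->refl->H->L'->A->R'->E->plug->E

Answer: BDGFHDHDE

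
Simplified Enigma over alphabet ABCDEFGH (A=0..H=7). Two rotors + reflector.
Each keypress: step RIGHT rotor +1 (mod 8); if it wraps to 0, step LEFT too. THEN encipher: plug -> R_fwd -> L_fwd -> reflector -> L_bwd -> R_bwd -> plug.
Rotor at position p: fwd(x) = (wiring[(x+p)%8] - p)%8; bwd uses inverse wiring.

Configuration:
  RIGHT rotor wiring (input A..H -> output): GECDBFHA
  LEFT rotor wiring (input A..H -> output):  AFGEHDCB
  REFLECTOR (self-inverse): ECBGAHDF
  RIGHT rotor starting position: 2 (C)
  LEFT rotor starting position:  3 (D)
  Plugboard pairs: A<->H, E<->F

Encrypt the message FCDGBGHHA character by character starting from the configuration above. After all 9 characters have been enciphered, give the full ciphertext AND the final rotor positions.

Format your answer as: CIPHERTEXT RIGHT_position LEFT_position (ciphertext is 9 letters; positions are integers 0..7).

Char 1 ('F'): step: R->3, L=3; F->plug->E->R->F->L->F->refl->H->L'->D->R'->F->plug->E
Char 2 ('C'): step: R->4, L=3; C->plug->C->R->D->L->H->refl->F->L'->F->R'->A->plug->H
Char 3 ('D'): step: R->5, L=3; D->plug->D->R->B->L->E->refl->A->L'->C->R'->B->plug->B
Char 4 ('G'): step: R->6, L=3; G->plug->G->R->D->L->H->refl->F->L'->F->R'->F->plug->E
Char 5 ('B'): step: R->7, L=3; B->plug->B->R->H->L->D->refl->G->L'->E->R'->E->plug->F
Char 6 ('G'): step: R->0, L->4 (L advanced); G->plug->G->R->H->L->A->refl->E->L'->E->R'->B->plug->B
Char 7 ('H'): step: R->1, L=4; H->plug->A->R->D->L->F->refl->H->L'->B->R'->B->plug->B
Char 8 ('H'): step: R->2, L=4; H->plug->A->R->A->L->D->refl->G->L'->C->R'->H->plug->A
Char 9 ('A'): step: R->3, L=4; A->plug->H->R->H->L->A->refl->E->L'->E->R'->D->plug->D
Final: ciphertext=EHBEFBBAD, RIGHT=3, LEFT=4

Answer: EHBEFBBAD 3 4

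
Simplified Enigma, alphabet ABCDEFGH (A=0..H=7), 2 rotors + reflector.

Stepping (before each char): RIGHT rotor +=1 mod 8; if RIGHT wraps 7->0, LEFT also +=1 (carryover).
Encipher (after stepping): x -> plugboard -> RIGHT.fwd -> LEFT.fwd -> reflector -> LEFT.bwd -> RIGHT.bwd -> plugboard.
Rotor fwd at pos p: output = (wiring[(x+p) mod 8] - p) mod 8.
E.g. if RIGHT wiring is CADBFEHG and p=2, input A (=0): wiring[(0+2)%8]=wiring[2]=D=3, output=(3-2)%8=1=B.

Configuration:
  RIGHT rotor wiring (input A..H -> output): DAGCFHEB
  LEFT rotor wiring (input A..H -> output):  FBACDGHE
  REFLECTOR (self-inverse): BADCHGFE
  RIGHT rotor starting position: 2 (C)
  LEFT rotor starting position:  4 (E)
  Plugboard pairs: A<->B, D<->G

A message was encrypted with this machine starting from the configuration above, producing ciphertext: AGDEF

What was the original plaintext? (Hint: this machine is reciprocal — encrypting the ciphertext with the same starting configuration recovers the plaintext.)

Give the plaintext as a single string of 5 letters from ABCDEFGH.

Char 1 ('A'): step: R->3, L=4; A->plug->B->R->C->L->D->refl->C->L'->B->R'->D->plug->G
Char 2 ('G'): step: R->4, L=4; G->plug->D->R->F->L->F->refl->G->L'->H->R'->E->plug->E
Char 3 ('D'): step: R->5, L=4; D->plug->G->R->F->L->F->refl->G->L'->H->R'->B->plug->A
Char 4 ('E'): step: R->6, L=4; E->plug->E->R->A->L->H->refl->E->L'->G->R'->A->plug->B
Char 5 ('F'): step: R->7, L=4; F->plug->F->R->G->L->E->refl->H->L'->A->R'->G->plug->D

Answer: GEABD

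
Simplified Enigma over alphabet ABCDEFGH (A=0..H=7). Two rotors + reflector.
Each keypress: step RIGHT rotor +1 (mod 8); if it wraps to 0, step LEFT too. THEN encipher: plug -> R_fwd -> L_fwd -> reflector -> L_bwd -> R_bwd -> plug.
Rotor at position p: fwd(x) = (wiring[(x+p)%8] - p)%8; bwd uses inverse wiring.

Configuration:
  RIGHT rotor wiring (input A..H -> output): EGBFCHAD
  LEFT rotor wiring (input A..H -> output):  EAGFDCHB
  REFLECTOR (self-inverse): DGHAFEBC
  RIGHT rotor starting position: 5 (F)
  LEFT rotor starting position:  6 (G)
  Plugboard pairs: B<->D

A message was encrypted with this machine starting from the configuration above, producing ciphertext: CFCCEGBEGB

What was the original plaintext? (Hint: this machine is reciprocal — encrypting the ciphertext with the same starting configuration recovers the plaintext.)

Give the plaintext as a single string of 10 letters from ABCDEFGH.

Char 1 ('C'): step: R->6, L=6; C->plug->C->R->G->L->F->refl->E->L'->H->R'->F->plug->F
Char 2 ('F'): step: R->7, L=6; F->plug->F->R->D->L->C->refl->H->L'->F->R'->B->plug->D
Char 3 ('C'): step: R->0, L->7 (L advanced); C->plug->C->R->B->L->F->refl->E->L'->F->R'->D->plug->B
Char 4 ('C'): step: R->1, L=7; C->plug->C->R->E->L->G->refl->B->L'->C->R'->G->plug->G
Char 5 ('E'): step: R->2, L=7; E->plug->E->R->G->L->D->refl->A->L'->H->R'->A->plug->A
Char 6 ('G'): step: R->3, L=7; G->plug->G->R->D->L->H->refl->C->L'->A->R'->E->plug->E
Char 7 ('B'): step: R->4, L=7; B->plug->D->R->H->L->A->refl->D->L'->G->R'->A->plug->A
Char 8 ('E'): step: R->5, L=7; E->plug->E->R->B->L->F->refl->E->L'->F->R'->H->plug->H
Char 9 ('G'): step: R->6, L=7; G->plug->G->R->E->L->G->refl->B->L'->C->R'->A->plug->A
Char 10 ('B'): step: R->7, L=7; B->plug->D->R->C->L->B->refl->G->L'->E->R'->A->plug->A

Answer: FDBGAEAHAA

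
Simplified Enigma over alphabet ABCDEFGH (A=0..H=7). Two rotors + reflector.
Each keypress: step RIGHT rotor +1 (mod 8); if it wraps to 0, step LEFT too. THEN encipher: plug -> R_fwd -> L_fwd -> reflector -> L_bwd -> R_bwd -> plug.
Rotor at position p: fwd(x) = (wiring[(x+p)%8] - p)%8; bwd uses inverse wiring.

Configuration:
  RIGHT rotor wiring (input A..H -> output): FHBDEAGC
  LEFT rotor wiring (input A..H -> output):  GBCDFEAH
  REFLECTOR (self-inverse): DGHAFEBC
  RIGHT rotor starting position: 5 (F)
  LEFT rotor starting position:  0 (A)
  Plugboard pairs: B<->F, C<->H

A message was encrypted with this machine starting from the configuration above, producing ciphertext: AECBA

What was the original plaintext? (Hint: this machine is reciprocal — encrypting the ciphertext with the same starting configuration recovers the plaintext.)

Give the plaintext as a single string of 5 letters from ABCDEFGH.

Char 1 ('A'): step: R->6, L=0; A->plug->A->R->A->L->G->refl->B->L'->B->R'->D->plug->D
Char 2 ('E'): step: R->7, L=0; E->plug->E->R->E->L->F->refl->E->L'->F->R'->F->plug->B
Char 3 ('C'): step: R->0, L->1 (L advanced); C->plug->H->R->C->L->C->refl->H->L'->F->R'->A->plug->A
Char 4 ('B'): step: R->1, L=1; B->plug->F->R->F->L->H->refl->C->L'->C->R'->C->plug->H
Char 5 ('A'): step: R->2, L=1; A->plug->A->R->H->L->F->refl->E->L'->D->R'->G->plug->G

Answer: DBAHG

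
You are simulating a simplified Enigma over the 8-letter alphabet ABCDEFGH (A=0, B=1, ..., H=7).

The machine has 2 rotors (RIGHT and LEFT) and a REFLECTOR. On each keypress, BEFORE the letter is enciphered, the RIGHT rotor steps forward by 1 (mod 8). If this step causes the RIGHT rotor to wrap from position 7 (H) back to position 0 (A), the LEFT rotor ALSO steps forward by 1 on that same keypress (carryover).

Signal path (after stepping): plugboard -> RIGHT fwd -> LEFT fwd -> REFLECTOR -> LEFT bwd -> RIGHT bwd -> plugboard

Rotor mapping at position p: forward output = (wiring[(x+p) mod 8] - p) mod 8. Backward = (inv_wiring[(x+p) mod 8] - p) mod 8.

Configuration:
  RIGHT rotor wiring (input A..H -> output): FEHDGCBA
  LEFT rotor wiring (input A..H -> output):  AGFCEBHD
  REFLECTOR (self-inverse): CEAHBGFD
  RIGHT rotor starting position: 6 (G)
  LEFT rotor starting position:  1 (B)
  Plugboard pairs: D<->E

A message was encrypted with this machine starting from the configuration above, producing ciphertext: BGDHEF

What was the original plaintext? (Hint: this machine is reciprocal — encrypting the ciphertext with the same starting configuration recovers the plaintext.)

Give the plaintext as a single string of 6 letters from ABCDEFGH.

Answer: DFCBHG

Derivation:
Char 1 ('B'): step: R->7, L=1; B->plug->B->R->G->L->C->refl->A->L'->E->R'->E->plug->D
Char 2 ('G'): step: R->0, L->2 (L advanced); G->plug->G->R->B->L->A->refl->C->L'->C->R'->F->plug->F
Char 3 ('D'): step: R->1, L=2; D->plug->E->R->B->L->A->refl->C->L'->C->R'->C->plug->C
Char 4 ('H'): step: R->2, L=2; H->plug->H->R->C->L->C->refl->A->L'->B->R'->B->plug->B
Char 5 ('E'): step: R->3, L=2; E->plug->D->R->G->L->G->refl->F->L'->E->R'->H->plug->H
Char 6 ('F'): step: R->4, L=2; F->plug->F->R->A->L->D->refl->H->L'->D->R'->G->plug->G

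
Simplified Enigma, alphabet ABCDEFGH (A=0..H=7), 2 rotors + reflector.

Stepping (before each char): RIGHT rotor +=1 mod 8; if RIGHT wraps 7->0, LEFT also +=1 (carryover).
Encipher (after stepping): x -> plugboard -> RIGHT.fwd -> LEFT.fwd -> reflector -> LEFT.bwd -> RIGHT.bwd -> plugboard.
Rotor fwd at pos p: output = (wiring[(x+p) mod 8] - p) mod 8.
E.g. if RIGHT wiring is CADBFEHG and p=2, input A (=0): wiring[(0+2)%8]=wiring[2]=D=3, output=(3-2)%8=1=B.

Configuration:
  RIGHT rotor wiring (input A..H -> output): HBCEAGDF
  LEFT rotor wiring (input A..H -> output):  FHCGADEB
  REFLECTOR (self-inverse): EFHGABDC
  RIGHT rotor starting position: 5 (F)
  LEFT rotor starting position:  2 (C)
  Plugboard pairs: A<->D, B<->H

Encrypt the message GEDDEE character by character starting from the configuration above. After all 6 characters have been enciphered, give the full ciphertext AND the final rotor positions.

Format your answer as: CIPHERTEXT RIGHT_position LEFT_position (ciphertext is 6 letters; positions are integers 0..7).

Answer: FBBGFG 3 3

Derivation:
Char 1 ('G'): step: R->6, L=2; G->plug->G->R->C->L->G->refl->D->L'->G->R'->F->plug->F
Char 2 ('E'): step: R->7, L=2; E->plug->E->R->F->L->H->refl->C->L'->E->R'->H->plug->B
Char 3 ('D'): step: R->0, L->3 (L advanced); D->plug->A->R->H->L->H->refl->C->L'->F->R'->H->plug->B
Char 4 ('D'): step: R->1, L=3; D->plug->A->R->A->L->D->refl->G->L'->E->R'->G->plug->G
Char 5 ('E'): step: R->2, L=3; E->plug->E->R->B->L->F->refl->B->L'->D->R'->F->plug->F
Char 6 ('E'): step: R->3, L=3; E->plug->E->R->C->L->A->refl->E->L'->G->R'->G->plug->G
Final: ciphertext=FBBGFG, RIGHT=3, LEFT=3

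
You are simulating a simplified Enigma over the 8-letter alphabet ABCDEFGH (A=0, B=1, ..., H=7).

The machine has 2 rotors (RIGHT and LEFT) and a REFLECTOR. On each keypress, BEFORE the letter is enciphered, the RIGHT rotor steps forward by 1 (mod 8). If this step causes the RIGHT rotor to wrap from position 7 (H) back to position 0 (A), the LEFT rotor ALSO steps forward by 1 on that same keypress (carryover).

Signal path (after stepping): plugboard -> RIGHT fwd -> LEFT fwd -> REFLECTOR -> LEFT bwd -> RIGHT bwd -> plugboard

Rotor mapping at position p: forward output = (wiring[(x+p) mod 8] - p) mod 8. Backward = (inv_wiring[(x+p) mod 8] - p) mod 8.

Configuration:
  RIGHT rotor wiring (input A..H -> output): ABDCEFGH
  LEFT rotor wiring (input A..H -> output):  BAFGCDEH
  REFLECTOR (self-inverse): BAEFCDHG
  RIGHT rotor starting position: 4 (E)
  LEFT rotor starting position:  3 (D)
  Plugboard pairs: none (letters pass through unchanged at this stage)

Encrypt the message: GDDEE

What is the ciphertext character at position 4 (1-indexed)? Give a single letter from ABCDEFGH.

Char 1 ('G'): step: R->5, L=3; G->plug->G->R->F->L->G->refl->H->L'->B->R'->B->plug->B
Char 2 ('D'): step: R->6, L=3; D->plug->D->R->D->L->B->refl->A->L'->C->R'->C->plug->C
Char 3 ('D'): step: R->7, L=3; D->plug->D->R->E->L->E->refl->C->L'->H->R'->H->plug->H
Char 4 ('E'): step: R->0, L->4 (L advanced); E->plug->E->R->E->L->F->refl->D->L'->D->R'->C->plug->C

C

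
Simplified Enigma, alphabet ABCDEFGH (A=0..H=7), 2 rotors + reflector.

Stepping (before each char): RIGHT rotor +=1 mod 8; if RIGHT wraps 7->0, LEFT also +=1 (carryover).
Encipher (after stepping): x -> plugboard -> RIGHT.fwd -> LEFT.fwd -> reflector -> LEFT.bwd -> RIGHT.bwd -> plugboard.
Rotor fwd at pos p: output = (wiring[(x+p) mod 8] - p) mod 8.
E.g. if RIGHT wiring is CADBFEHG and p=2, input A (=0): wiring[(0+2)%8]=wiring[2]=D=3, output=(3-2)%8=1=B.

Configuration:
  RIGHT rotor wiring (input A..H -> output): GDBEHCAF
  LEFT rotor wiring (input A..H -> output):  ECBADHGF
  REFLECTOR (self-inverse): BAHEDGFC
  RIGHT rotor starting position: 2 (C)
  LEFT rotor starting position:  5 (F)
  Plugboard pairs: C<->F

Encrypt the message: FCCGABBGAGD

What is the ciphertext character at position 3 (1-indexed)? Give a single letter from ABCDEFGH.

Char 1 ('F'): step: R->3, L=5; F->plug->C->R->H->L->G->refl->F->L'->E->R'->B->plug->B
Char 2 ('C'): step: R->4, L=5; C->plug->F->R->H->L->G->refl->F->L'->E->R'->C->plug->F
Char 3 ('C'): step: R->5, L=5; C->plug->F->R->E->L->F->refl->G->L'->H->R'->G->plug->G

G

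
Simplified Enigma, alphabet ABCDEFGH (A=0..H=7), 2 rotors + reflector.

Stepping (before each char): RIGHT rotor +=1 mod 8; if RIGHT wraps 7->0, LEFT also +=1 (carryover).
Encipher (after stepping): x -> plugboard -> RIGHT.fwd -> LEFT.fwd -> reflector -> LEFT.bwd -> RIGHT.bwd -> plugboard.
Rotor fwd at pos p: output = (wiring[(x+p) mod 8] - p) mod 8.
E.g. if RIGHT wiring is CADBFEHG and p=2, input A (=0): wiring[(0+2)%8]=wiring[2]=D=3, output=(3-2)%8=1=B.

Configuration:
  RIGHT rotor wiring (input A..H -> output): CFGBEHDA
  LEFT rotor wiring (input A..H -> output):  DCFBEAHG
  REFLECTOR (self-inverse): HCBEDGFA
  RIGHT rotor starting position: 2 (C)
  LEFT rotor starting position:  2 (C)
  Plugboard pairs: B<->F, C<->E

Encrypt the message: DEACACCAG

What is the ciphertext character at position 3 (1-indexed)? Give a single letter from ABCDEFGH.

Char 1 ('D'): step: R->3, L=2; D->plug->D->R->A->L->D->refl->E->L'->F->R'->E->plug->C
Char 2 ('E'): step: R->4, L=2; E->plug->C->R->H->L->A->refl->H->L'->B->R'->F->plug->B
Char 3 ('A'): step: R->5, L=2; A->plug->A->R->C->L->C->refl->B->L'->G->R'->B->plug->F

F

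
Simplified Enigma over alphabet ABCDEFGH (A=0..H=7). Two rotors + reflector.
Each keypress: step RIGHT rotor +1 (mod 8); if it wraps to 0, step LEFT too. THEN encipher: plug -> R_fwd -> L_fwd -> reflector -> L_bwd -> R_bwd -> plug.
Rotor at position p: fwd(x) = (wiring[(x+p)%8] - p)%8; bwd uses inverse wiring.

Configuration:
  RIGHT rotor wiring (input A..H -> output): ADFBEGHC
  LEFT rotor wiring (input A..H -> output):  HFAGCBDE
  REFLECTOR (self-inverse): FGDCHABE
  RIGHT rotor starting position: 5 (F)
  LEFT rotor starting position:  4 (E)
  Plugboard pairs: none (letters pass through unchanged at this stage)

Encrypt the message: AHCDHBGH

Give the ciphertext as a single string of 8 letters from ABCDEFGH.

Answer: FFBEGADG

Derivation:
Char 1 ('A'): step: R->6, L=4; A->plug->A->R->B->L->F->refl->A->L'->D->R'->F->plug->F
Char 2 ('H'): step: R->7, L=4; H->plug->H->R->A->L->G->refl->B->L'->F->R'->F->plug->F
Char 3 ('C'): step: R->0, L->5 (L advanced); C->plug->C->R->F->L->D->refl->C->L'->D->R'->B->plug->B
Char 4 ('D'): step: R->1, L=5; D->plug->D->R->D->L->C->refl->D->L'->F->R'->E->plug->E
Char 5 ('H'): step: R->2, L=5; H->plug->H->R->B->L->G->refl->B->L'->G->R'->G->plug->G
Char 6 ('B'): step: R->3, L=5; B->plug->B->R->B->L->G->refl->B->L'->G->R'->A->plug->A
Char 7 ('G'): step: R->4, L=5; G->plug->G->R->B->L->G->refl->B->L'->G->R'->D->plug->D
Char 8 ('H'): step: R->5, L=5; H->plug->H->R->H->L->F->refl->A->L'->E->R'->G->plug->G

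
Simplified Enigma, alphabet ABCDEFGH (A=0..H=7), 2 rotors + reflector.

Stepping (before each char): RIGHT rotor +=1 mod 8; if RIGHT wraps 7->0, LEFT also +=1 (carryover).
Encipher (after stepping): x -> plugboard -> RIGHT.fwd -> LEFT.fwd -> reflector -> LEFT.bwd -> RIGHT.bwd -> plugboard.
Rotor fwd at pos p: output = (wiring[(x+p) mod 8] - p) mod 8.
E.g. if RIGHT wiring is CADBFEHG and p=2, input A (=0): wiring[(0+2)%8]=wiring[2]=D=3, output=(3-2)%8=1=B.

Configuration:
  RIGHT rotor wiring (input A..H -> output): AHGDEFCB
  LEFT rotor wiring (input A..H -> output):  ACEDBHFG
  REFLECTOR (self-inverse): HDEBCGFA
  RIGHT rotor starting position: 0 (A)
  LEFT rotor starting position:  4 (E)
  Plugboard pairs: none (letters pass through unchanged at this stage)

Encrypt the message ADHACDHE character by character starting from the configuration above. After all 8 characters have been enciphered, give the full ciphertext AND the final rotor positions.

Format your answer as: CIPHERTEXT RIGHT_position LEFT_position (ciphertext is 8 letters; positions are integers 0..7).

Answer: HAGDDCEC 0 5

Derivation:
Char 1 ('A'): step: R->1, L=4; A->plug->A->R->G->L->A->refl->H->L'->H->R'->H->plug->H
Char 2 ('D'): step: R->2, L=4; D->plug->D->R->D->L->C->refl->E->L'->E->R'->A->plug->A
Char 3 ('H'): step: R->3, L=4; H->plug->H->R->D->L->C->refl->E->L'->E->R'->G->plug->G
Char 4 ('A'): step: R->4, L=4; A->plug->A->R->A->L->F->refl->G->L'->F->R'->D->plug->D
Char 5 ('C'): step: R->5, L=4; C->plug->C->R->E->L->E->refl->C->L'->D->R'->D->plug->D
Char 6 ('D'): step: R->6, L=4; D->plug->D->R->B->L->D->refl->B->L'->C->R'->C->plug->C
Char 7 ('H'): step: R->7, L=4; H->plug->H->R->D->L->C->refl->E->L'->E->R'->E->plug->E
Char 8 ('E'): step: R->0, L->5 (L advanced); E->plug->E->R->E->L->F->refl->G->L'->G->R'->C->plug->C
Final: ciphertext=HAGDDCEC, RIGHT=0, LEFT=5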